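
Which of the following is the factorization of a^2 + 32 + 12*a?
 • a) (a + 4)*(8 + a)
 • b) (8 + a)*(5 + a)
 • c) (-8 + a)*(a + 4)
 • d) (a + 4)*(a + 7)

We need to factor a^2 + 32 + 12*a.
The factored form is (a + 4)*(8 + a).
a) (a + 4)*(8 + a)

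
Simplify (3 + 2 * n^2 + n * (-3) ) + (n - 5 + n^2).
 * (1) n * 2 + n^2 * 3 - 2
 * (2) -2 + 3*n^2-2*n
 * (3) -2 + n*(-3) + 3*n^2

Adding the polynomials and combining like terms:
(3 + 2*n^2 + n*(-3)) + (n - 5 + n^2)
= -2 + 3*n^2-2*n
2) -2 + 3*n^2-2*n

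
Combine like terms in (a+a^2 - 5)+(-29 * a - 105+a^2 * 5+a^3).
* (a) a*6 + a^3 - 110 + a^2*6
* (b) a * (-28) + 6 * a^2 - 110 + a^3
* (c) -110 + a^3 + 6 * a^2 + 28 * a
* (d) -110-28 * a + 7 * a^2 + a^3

Adding the polynomials and combining like terms:
(a + a^2 - 5) + (-29*a - 105 + a^2*5 + a^3)
= a * (-28) + 6 * a^2 - 110 + a^3
b) a * (-28) + 6 * a^2 - 110 + a^3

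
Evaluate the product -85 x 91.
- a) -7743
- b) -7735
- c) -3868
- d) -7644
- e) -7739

-85 * 91 = -7735
b) -7735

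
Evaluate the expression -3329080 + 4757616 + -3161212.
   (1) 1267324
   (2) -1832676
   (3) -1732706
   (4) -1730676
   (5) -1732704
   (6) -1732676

First: -3329080 + 4757616 = 1428536
Then: 1428536 + -3161212 = -1732676
6) -1732676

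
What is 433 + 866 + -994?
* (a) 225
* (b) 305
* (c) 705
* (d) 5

First: 433 + 866 = 1299
Then: 1299 + -994 = 305
b) 305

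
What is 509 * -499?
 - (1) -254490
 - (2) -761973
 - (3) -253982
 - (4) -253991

509 * -499 = -253991
4) -253991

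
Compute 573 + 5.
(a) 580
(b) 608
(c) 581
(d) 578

573 + 5 = 578
d) 578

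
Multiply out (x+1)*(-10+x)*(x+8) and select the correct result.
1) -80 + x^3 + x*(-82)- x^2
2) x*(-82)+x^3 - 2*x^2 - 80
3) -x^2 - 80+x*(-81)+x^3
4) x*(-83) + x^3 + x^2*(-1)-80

Expanding (x+1)*(-10+x)*(x+8):
= -80 + x^3 + x*(-82)- x^2
1) -80 + x^3 + x*(-82)- x^2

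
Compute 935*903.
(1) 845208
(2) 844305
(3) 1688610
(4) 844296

935 * 903 = 844305
2) 844305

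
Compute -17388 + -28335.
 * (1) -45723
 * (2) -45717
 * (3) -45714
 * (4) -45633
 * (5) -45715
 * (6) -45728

-17388 + -28335 = -45723
1) -45723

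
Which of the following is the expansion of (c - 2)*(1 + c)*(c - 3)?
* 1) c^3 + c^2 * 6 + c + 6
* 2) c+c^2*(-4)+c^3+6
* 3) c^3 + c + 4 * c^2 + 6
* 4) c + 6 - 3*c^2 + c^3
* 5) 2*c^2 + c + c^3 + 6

Expanding (c - 2)*(1 + c)*(c - 3):
= c+c^2*(-4)+c^3+6
2) c+c^2*(-4)+c^3+6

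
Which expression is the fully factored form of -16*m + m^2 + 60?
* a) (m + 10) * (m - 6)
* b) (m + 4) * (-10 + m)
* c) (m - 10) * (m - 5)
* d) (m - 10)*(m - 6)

We need to factor -16*m + m^2 + 60.
The factored form is (m - 10)*(m - 6).
d) (m - 10)*(m - 6)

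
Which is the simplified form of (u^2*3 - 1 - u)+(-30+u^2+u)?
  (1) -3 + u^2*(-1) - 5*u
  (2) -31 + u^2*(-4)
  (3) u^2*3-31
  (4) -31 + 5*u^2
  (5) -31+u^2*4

Adding the polynomials and combining like terms:
(u^2*3 - 1 - u) + (-30 + u^2 + u)
= -31+u^2*4
5) -31+u^2*4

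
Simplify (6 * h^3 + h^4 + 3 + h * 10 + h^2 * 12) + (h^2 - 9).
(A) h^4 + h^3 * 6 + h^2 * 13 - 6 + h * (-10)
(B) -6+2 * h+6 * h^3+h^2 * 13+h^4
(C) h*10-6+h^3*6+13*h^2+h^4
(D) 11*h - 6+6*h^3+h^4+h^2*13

Adding the polynomials and combining like terms:
(6*h^3 + h^4 + 3 + h*10 + h^2*12) + (h^2 - 9)
= h*10-6+h^3*6+13*h^2+h^4
C) h*10-6+h^3*6+13*h^2+h^4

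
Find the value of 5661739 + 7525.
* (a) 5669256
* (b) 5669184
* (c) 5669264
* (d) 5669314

5661739 + 7525 = 5669264
c) 5669264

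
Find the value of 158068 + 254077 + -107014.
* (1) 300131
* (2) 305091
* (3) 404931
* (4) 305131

First: 158068 + 254077 = 412145
Then: 412145 + -107014 = 305131
4) 305131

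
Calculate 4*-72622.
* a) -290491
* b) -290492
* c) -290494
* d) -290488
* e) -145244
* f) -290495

4 * -72622 = -290488
d) -290488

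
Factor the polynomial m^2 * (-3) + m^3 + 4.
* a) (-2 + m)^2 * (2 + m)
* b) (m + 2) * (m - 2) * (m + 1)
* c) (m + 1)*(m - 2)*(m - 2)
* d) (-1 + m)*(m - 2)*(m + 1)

We need to factor m^2 * (-3) + m^3 + 4.
The factored form is (m + 1)*(m - 2)*(m - 2).
c) (m + 1)*(m - 2)*(m - 2)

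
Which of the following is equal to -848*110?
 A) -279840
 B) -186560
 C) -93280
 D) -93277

-848 * 110 = -93280
C) -93280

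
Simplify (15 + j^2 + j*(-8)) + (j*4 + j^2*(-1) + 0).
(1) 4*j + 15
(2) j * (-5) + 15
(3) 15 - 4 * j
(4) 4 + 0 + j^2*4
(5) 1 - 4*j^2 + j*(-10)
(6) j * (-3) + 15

Adding the polynomials and combining like terms:
(15 + j^2 + j*(-8)) + (j*4 + j^2*(-1) + 0)
= 15 - 4 * j
3) 15 - 4 * j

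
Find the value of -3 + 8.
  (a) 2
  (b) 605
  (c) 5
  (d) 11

-3 + 8 = 5
c) 5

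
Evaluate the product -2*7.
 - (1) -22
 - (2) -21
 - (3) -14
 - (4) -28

-2 * 7 = -14
3) -14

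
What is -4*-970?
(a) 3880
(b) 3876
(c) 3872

-4 * -970 = 3880
a) 3880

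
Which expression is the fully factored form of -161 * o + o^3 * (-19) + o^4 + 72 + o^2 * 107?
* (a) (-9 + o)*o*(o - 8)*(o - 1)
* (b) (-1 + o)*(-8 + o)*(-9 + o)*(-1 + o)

We need to factor -161 * o + o^3 * (-19) + o^4 + 72 + o^2 * 107.
The factored form is (-1 + o)*(-8 + o)*(-9 + o)*(-1 + o).
b) (-1 + o)*(-8 + o)*(-9 + o)*(-1 + o)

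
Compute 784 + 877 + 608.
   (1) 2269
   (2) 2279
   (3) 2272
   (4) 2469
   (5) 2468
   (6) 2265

First: 784 + 877 = 1661
Then: 1661 + 608 = 2269
1) 2269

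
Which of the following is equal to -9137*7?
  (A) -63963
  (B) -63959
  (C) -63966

-9137 * 7 = -63959
B) -63959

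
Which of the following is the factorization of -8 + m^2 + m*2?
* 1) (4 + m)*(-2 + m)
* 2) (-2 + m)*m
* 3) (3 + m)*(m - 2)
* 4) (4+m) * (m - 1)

We need to factor -8 + m^2 + m*2.
The factored form is (4 + m)*(-2 + m).
1) (4 + m)*(-2 + m)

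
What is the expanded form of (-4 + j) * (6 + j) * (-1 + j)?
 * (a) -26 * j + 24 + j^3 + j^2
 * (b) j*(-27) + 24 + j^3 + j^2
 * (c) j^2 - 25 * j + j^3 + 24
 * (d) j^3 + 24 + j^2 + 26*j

Expanding (-4 + j) * (6 + j) * (-1 + j):
= -26 * j + 24 + j^3 + j^2
a) -26 * j + 24 + j^3 + j^2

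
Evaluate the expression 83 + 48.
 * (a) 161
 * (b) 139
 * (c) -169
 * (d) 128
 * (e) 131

83 + 48 = 131
e) 131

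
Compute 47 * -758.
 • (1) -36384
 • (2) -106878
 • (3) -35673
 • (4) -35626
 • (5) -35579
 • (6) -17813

47 * -758 = -35626
4) -35626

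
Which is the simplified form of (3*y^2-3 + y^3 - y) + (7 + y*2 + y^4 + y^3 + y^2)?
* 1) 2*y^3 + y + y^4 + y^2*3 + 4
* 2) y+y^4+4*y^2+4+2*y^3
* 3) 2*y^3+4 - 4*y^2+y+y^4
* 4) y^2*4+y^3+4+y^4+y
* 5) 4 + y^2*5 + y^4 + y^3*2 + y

Adding the polynomials and combining like terms:
(3*y^2 - 3 + y^3 - y) + (7 + y*2 + y^4 + y^3 + y^2)
= y+y^4+4*y^2+4+2*y^3
2) y+y^4+4*y^2+4+2*y^3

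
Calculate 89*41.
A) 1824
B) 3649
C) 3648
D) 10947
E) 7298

89 * 41 = 3649
B) 3649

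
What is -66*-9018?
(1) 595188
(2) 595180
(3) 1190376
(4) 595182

-66 * -9018 = 595188
1) 595188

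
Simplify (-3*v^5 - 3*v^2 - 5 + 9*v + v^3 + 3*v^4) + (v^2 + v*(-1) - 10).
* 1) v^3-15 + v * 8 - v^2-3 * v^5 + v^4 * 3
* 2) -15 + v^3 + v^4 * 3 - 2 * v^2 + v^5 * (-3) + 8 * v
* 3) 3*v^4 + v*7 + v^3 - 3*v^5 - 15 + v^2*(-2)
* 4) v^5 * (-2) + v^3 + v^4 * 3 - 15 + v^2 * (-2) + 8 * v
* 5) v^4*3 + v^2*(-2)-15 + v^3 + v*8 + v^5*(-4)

Adding the polynomials and combining like terms:
(-3*v^5 - 3*v^2 - 5 + 9*v + v^3 + 3*v^4) + (v^2 + v*(-1) - 10)
= -15 + v^3 + v^4 * 3 - 2 * v^2 + v^5 * (-3) + 8 * v
2) -15 + v^3 + v^4 * 3 - 2 * v^2 + v^5 * (-3) + 8 * v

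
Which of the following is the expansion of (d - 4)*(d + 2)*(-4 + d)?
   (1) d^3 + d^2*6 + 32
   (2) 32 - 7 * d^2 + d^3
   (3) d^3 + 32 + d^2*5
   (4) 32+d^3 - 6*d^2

Expanding (d - 4)*(d + 2)*(-4 + d):
= 32+d^3 - 6*d^2
4) 32+d^3 - 6*d^2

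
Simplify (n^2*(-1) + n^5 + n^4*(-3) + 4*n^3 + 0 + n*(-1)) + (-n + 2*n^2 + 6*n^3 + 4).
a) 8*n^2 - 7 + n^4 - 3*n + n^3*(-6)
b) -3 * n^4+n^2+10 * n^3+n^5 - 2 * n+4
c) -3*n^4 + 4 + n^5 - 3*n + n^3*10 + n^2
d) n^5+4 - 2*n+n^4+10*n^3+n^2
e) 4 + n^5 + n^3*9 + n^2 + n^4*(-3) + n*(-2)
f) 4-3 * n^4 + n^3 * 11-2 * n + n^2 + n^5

Adding the polynomials and combining like terms:
(n^2*(-1) + n^5 + n^4*(-3) + 4*n^3 + 0 + n*(-1)) + (-n + 2*n^2 + 6*n^3 + 4)
= -3 * n^4+n^2+10 * n^3+n^5 - 2 * n+4
b) -3 * n^4+n^2+10 * n^3+n^5 - 2 * n+4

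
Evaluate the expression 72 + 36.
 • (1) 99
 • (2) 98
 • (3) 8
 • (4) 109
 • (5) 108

72 + 36 = 108
5) 108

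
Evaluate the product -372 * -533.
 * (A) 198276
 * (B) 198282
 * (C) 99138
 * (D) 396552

-372 * -533 = 198276
A) 198276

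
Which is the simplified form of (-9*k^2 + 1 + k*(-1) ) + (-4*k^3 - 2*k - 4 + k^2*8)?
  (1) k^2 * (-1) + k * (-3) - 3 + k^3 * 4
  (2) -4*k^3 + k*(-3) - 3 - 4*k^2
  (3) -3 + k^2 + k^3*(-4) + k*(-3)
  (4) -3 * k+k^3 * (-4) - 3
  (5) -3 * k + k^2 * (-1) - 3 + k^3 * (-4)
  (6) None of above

Adding the polynomials and combining like terms:
(-9*k^2 + 1 + k*(-1)) + (-4*k^3 - 2*k - 4 + k^2*8)
= -3 * k + k^2 * (-1) - 3 + k^3 * (-4)
5) -3 * k + k^2 * (-1) - 3 + k^3 * (-4)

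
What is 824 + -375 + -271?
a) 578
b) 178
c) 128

First: 824 + -375 = 449
Then: 449 + -271 = 178
b) 178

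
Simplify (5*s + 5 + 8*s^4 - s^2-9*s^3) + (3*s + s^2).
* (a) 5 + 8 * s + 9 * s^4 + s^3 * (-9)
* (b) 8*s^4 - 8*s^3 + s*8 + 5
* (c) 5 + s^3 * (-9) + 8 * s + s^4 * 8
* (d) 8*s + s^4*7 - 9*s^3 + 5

Adding the polynomials and combining like terms:
(5*s + 5 + 8*s^4 - s^2 - 9*s^3) + (3*s + s^2)
= 5 + s^3 * (-9) + 8 * s + s^4 * 8
c) 5 + s^3 * (-9) + 8 * s + s^4 * 8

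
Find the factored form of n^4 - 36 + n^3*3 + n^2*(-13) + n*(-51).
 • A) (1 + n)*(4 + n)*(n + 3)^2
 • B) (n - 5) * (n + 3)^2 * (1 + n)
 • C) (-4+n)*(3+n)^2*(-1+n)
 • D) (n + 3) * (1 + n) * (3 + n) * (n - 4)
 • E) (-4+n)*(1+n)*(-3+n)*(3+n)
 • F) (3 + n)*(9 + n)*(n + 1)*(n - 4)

We need to factor n^4 - 36 + n^3*3 + n^2*(-13) + n*(-51).
The factored form is (n + 3) * (1 + n) * (3 + n) * (n - 4).
D) (n + 3) * (1 + n) * (3 + n) * (n - 4)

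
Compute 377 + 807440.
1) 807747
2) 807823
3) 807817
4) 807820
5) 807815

377 + 807440 = 807817
3) 807817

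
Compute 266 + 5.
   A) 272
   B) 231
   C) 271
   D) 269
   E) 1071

266 + 5 = 271
C) 271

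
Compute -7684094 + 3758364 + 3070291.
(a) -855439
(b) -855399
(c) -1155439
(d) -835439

First: -7684094 + 3758364 = -3925730
Then: -3925730 + 3070291 = -855439
a) -855439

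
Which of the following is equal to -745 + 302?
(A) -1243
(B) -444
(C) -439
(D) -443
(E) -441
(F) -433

-745 + 302 = -443
D) -443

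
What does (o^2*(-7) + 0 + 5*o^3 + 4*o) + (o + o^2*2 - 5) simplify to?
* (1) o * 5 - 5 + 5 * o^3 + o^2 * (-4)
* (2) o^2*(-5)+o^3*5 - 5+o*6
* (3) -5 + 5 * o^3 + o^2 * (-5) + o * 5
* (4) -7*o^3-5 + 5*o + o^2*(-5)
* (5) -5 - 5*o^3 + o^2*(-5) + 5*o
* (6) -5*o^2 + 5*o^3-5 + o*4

Adding the polynomials and combining like terms:
(o^2*(-7) + 0 + 5*o^3 + 4*o) + (o + o^2*2 - 5)
= -5 + 5 * o^3 + o^2 * (-5) + o * 5
3) -5 + 5 * o^3 + o^2 * (-5) + o * 5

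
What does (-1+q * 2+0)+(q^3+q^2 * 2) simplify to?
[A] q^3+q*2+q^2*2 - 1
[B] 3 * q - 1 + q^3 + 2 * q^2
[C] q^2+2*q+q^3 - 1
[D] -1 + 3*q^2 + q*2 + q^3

Adding the polynomials and combining like terms:
(-1 + q*2 + 0) + (q^3 + q^2*2)
= q^3+q*2+q^2*2 - 1
A) q^3+q*2+q^2*2 - 1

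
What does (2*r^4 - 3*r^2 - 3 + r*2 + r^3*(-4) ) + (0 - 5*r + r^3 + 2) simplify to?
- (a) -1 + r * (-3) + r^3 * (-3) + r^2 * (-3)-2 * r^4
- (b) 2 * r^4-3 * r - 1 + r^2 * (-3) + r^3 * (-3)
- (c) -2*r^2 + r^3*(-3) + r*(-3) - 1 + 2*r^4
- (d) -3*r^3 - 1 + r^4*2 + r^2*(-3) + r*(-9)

Adding the polynomials and combining like terms:
(2*r^4 - 3*r^2 - 3 + r*2 + r^3*(-4)) + (0 - 5*r + r^3 + 2)
= 2 * r^4-3 * r - 1 + r^2 * (-3) + r^3 * (-3)
b) 2 * r^4-3 * r - 1 + r^2 * (-3) + r^3 * (-3)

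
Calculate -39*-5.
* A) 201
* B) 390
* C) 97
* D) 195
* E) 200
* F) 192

-39 * -5 = 195
D) 195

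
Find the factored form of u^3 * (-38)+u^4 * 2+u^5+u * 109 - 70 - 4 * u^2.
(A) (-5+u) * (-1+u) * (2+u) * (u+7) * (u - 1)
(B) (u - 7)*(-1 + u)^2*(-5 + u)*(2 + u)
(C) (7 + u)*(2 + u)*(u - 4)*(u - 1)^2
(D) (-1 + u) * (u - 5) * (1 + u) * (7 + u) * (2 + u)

We need to factor u^3 * (-38)+u^4 * 2+u^5+u * 109 - 70 - 4 * u^2.
The factored form is (-5+u) * (-1+u) * (2+u) * (u+7) * (u - 1).
A) (-5+u) * (-1+u) * (2+u) * (u+7) * (u - 1)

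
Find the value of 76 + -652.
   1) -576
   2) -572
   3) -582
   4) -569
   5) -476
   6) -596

76 + -652 = -576
1) -576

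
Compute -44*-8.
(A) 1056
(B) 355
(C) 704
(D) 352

-44 * -8 = 352
D) 352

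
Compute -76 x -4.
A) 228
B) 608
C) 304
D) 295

-76 * -4 = 304
C) 304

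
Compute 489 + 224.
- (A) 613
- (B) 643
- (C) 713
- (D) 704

489 + 224 = 713
C) 713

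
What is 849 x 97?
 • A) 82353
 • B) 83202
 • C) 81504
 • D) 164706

849 * 97 = 82353
A) 82353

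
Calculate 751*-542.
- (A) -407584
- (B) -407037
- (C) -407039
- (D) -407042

751 * -542 = -407042
D) -407042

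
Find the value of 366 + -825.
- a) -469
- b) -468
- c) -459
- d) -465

366 + -825 = -459
c) -459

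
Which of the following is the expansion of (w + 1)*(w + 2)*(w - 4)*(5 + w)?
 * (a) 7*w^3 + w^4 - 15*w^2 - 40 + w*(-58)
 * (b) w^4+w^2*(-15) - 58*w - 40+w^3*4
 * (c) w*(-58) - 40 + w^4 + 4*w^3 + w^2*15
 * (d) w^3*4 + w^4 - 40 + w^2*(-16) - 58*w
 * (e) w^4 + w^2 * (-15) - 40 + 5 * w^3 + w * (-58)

Expanding (w + 1)*(w + 2)*(w - 4)*(5 + w):
= w^4+w^2*(-15) - 58*w - 40+w^3*4
b) w^4+w^2*(-15) - 58*w - 40+w^3*4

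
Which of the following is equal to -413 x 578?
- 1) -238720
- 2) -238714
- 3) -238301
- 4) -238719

-413 * 578 = -238714
2) -238714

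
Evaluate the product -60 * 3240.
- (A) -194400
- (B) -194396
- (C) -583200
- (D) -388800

-60 * 3240 = -194400
A) -194400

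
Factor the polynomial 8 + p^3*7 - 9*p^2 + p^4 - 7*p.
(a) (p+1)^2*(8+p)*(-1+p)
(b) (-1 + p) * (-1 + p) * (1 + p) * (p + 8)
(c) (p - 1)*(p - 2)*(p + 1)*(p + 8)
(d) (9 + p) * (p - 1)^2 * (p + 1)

We need to factor 8 + p^3*7 - 9*p^2 + p^4 - 7*p.
The factored form is (-1 + p) * (-1 + p) * (1 + p) * (p + 8).
b) (-1 + p) * (-1 + p) * (1 + p) * (p + 8)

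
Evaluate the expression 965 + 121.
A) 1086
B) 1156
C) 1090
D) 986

965 + 121 = 1086
A) 1086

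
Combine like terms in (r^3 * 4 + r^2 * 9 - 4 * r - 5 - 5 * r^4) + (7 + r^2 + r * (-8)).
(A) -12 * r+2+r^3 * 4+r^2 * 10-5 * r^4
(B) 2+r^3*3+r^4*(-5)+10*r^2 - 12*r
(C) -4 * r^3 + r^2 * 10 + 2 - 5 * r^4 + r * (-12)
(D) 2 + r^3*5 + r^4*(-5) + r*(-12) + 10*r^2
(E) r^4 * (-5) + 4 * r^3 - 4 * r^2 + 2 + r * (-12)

Adding the polynomials and combining like terms:
(r^3*4 + r^2*9 - 4*r - 5 - 5*r^4) + (7 + r^2 + r*(-8))
= -12 * r+2+r^3 * 4+r^2 * 10-5 * r^4
A) -12 * r+2+r^3 * 4+r^2 * 10-5 * r^4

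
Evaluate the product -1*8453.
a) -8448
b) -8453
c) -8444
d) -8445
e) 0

-1 * 8453 = -8453
b) -8453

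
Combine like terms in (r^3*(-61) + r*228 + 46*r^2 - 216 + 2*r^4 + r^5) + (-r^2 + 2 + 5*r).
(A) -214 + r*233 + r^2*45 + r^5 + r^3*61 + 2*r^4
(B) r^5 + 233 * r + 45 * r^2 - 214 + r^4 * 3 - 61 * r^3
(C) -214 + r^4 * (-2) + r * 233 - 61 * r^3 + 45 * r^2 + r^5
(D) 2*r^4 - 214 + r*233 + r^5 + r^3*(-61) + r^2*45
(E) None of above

Adding the polynomials and combining like terms:
(r^3*(-61) + r*228 + 46*r^2 - 216 + 2*r^4 + r^5) + (-r^2 + 2 + 5*r)
= 2*r^4 - 214 + r*233 + r^5 + r^3*(-61) + r^2*45
D) 2*r^4 - 214 + r*233 + r^5 + r^3*(-61) + r^2*45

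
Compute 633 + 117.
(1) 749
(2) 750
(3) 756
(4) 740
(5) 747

633 + 117 = 750
2) 750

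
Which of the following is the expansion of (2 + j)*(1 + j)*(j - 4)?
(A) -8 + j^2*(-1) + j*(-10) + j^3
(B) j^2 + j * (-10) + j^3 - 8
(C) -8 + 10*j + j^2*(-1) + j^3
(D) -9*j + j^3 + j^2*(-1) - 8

Expanding (2 + j)*(1 + j)*(j - 4):
= -8 + j^2*(-1) + j*(-10) + j^3
A) -8 + j^2*(-1) + j*(-10) + j^3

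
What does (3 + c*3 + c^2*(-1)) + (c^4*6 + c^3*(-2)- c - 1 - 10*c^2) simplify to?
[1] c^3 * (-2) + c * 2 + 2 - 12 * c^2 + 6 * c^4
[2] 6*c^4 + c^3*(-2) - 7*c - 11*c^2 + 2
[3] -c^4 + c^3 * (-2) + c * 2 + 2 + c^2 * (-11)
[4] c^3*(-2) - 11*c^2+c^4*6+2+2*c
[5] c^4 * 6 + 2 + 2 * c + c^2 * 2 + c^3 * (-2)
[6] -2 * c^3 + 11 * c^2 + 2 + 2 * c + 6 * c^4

Adding the polynomials and combining like terms:
(3 + c*3 + c^2*(-1)) + (c^4*6 + c^3*(-2) - c - 1 - 10*c^2)
= c^3*(-2) - 11*c^2+c^4*6+2+2*c
4) c^3*(-2) - 11*c^2+c^4*6+2+2*c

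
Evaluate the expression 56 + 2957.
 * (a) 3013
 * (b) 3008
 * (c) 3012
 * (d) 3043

56 + 2957 = 3013
a) 3013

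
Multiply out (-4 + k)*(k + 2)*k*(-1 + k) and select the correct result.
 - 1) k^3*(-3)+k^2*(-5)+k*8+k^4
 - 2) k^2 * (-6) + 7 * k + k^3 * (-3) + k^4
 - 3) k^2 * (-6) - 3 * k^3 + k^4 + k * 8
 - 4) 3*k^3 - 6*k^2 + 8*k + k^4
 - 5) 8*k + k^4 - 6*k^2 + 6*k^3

Expanding (-4 + k)*(k + 2)*k*(-1 + k):
= k^2 * (-6) - 3 * k^3 + k^4 + k * 8
3) k^2 * (-6) - 3 * k^3 + k^4 + k * 8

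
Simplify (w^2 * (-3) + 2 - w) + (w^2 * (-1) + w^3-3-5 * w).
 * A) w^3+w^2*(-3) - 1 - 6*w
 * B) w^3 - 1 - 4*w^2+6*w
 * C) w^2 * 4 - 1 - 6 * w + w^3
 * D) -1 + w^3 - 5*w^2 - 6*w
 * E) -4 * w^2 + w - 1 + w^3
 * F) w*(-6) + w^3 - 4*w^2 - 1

Adding the polynomials and combining like terms:
(w^2*(-3) + 2 - w) + (w^2*(-1) + w^3 - 3 - 5*w)
= w*(-6) + w^3 - 4*w^2 - 1
F) w*(-6) + w^3 - 4*w^2 - 1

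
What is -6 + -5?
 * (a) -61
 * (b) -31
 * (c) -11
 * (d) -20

-6 + -5 = -11
c) -11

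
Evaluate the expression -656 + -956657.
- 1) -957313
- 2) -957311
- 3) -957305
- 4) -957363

-656 + -956657 = -957313
1) -957313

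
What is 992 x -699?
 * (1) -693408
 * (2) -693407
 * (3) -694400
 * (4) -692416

992 * -699 = -693408
1) -693408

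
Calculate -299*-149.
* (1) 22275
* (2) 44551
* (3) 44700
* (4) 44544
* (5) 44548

-299 * -149 = 44551
2) 44551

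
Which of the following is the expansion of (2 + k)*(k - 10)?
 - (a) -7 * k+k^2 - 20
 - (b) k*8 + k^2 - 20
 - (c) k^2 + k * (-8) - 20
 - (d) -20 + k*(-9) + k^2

Expanding (2 + k)*(k - 10):
= k^2 + k * (-8) - 20
c) k^2 + k * (-8) - 20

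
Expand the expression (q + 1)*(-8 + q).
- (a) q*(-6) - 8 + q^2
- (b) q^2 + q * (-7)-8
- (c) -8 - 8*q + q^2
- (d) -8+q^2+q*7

Expanding (q + 1)*(-8 + q):
= q^2 + q * (-7)-8
b) q^2 + q * (-7)-8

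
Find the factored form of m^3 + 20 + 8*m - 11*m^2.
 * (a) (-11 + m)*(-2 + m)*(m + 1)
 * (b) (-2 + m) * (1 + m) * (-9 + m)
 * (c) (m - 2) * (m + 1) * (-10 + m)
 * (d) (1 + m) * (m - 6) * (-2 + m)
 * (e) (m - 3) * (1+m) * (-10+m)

We need to factor m^3 + 20 + 8*m - 11*m^2.
The factored form is (m - 2) * (m + 1) * (-10 + m).
c) (m - 2) * (m + 1) * (-10 + m)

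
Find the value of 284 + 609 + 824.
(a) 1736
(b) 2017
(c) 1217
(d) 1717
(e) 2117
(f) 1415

First: 284 + 609 = 893
Then: 893 + 824 = 1717
d) 1717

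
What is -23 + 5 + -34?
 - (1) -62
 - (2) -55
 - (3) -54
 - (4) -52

First: -23 + 5 = -18
Then: -18 + -34 = -52
4) -52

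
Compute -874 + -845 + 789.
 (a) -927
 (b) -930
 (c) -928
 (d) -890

First: -874 + -845 = -1719
Then: -1719 + 789 = -930
b) -930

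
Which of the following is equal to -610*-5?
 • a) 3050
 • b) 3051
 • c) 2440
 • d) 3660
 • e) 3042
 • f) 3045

-610 * -5 = 3050
a) 3050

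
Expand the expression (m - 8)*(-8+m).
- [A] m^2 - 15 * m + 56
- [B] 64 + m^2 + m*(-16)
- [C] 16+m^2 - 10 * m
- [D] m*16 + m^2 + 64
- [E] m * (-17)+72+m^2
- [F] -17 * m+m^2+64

Expanding (m - 8)*(-8+m):
= 64 + m^2 + m*(-16)
B) 64 + m^2 + m*(-16)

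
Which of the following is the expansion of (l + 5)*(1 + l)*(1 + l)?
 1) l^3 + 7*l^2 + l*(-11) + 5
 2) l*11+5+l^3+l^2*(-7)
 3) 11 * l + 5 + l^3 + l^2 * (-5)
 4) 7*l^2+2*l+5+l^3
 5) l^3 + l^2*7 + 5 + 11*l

Expanding (l + 5)*(1 + l)*(1 + l):
= l^3 + l^2*7 + 5 + 11*l
5) l^3 + l^2*7 + 5 + 11*l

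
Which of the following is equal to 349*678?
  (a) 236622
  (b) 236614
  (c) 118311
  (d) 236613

349 * 678 = 236622
a) 236622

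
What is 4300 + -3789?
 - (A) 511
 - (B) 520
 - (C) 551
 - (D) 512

4300 + -3789 = 511
A) 511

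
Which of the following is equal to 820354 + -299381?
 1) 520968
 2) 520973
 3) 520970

820354 + -299381 = 520973
2) 520973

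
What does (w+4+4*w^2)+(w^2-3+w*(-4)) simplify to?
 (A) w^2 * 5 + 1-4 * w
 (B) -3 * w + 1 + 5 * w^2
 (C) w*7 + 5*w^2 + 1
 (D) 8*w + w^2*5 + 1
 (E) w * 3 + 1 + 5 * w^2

Adding the polynomials and combining like terms:
(w + 4 + 4*w^2) + (w^2 - 3 + w*(-4))
= -3 * w + 1 + 5 * w^2
B) -3 * w + 1 + 5 * w^2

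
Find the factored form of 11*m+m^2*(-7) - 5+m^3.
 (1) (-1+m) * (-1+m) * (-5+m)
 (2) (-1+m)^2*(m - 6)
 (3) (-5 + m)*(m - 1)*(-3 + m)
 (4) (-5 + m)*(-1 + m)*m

We need to factor 11*m+m^2*(-7) - 5+m^3.
The factored form is (-1+m) * (-1+m) * (-5+m).
1) (-1+m) * (-1+m) * (-5+m)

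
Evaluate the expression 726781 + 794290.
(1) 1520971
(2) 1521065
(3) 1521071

726781 + 794290 = 1521071
3) 1521071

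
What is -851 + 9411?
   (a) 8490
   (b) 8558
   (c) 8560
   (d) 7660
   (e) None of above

-851 + 9411 = 8560
c) 8560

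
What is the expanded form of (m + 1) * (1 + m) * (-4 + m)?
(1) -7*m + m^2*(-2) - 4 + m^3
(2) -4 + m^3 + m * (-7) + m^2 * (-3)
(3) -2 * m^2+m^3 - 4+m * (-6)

Expanding (m + 1) * (1 + m) * (-4 + m):
= -7*m + m^2*(-2) - 4 + m^3
1) -7*m + m^2*(-2) - 4 + m^3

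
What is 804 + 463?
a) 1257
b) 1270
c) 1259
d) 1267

804 + 463 = 1267
d) 1267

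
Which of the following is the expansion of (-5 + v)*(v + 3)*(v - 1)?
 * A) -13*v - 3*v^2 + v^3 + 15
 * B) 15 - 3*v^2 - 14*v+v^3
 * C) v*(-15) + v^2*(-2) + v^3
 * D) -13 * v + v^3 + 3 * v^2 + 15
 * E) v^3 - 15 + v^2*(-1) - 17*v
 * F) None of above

Expanding (-5 + v)*(v + 3)*(v - 1):
= -13*v - 3*v^2 + v^3 + 15
A) -13*v - 3*v^2 + v^3 + 15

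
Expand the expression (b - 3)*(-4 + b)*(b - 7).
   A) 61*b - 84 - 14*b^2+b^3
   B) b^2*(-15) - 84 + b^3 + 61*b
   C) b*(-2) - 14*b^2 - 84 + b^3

Expanding (b - 3)*(-4 + b)*(b - 7):
= 61*b - 84 - 14*b^2+b^3
A) 61*b - 84 - 14*b^2+b^3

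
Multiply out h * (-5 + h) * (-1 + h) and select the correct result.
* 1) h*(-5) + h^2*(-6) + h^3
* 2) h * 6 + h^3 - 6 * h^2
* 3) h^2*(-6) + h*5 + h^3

Expanding h * (-5 + h) * (-1 + h):
= h^2*(-6) + h*5 + h^3
3) h^2*(-6) + h*5 + h^3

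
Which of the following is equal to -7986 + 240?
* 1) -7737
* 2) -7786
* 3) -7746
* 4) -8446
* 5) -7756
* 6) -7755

-7986 + 240 = -7746
3) -7746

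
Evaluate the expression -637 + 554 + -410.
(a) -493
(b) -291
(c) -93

First: -637 + 554 = -83
Then: -83 + -410 = -493
a) -493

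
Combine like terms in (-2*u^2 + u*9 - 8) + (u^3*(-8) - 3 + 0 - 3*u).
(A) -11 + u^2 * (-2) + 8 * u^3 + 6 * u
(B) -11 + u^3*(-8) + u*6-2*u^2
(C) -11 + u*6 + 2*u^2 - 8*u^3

Adding the polynomials and combining like terms:
(-2*u^2 + u*9 - 8) + (u^3*(-8) - 3 + 0 - 3*u)
= -11 + u^3*(-8) + u*6-2*u^2
B) -11 + u^3*(-8) + u*6-2*u^2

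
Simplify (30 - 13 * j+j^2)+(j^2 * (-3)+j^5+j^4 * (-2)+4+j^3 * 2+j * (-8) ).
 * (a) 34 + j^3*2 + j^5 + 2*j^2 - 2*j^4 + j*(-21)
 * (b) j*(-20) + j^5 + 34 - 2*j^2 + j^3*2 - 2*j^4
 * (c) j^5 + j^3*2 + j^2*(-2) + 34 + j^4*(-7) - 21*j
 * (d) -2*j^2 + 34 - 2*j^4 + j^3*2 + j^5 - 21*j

Adding the polynomials and combining like terms:
(30 - 13*j + j^2) + (j^2*(-3) + j^5 + j^4*(-2) + 4 + j^3*2 + j*(-8))
= -2*j^2 + 34 - 2*j^4 + j^3*2 + j^5 - 21*j
d) -2*j^2 + 34 - 2*j^4 + j^3*2 + j^5 - 21*j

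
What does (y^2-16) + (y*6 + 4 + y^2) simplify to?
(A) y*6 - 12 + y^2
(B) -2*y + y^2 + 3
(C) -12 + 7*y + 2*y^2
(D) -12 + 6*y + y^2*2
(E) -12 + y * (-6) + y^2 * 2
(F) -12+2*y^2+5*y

Adding the polynomials and combining like terms:
(y^2 - 16) + (y*6 + 4 + y^2)
= -12 + 6*y + y^2*2
D) -12 + 6*y + y^2*2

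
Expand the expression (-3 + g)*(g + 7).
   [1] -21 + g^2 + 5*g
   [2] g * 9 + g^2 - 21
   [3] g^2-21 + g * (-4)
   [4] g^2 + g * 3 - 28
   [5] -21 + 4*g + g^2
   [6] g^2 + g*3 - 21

Expanding (-3 + g)*(g + 7):
= -21 + 4*g + g^2
5) -21 + 4*g + g^2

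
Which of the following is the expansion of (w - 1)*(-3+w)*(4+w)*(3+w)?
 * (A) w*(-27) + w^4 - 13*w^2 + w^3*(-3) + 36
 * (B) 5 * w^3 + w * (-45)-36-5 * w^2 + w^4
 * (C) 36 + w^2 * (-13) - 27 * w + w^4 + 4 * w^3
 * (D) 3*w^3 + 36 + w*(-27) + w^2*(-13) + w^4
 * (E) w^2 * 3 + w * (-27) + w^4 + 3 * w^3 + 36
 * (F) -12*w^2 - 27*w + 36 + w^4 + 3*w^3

Expanding (w - 1)*(-3+w)*(4+w)*(3+w):
= 3*w^3 + 36 + w*(-27) + w^2*(-13) + w^4
D) 3*w^3 + 36 + w*(-27) + w^2*(-13) + w^4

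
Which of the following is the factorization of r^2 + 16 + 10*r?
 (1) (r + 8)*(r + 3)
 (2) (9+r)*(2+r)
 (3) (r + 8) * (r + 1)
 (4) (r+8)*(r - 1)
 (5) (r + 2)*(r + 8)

We need to factor r^2 + 16 + 10*r.
The factored form is (r + 2)*(r + 8).
5) (r + 2)*(r + 8)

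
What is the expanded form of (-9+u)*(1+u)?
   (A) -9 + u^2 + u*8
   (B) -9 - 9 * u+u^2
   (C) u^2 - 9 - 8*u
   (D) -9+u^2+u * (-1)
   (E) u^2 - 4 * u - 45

Expanding (-9+u)*(1+u):
= u^2 - 9 - 8*u
C) u^2 - 9 - 8*u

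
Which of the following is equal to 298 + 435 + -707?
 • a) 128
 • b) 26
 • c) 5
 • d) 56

First: 298 + 435 = 733
Then: 733 + -707 = 26
b) 26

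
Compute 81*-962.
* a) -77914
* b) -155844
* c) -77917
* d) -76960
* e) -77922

81 * -962 = -77922
e) -77922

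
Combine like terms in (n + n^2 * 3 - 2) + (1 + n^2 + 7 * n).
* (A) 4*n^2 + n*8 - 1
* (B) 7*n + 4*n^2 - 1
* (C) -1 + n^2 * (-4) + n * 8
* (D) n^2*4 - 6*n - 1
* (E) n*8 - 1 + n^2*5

Adding the polynomials and combining like terms:
(n + n^2*3 - 2) + (1 + n^2 + 7*n)
= 4*n^2 + n*8 - 1
A) 4*n^2 + n*8 - 1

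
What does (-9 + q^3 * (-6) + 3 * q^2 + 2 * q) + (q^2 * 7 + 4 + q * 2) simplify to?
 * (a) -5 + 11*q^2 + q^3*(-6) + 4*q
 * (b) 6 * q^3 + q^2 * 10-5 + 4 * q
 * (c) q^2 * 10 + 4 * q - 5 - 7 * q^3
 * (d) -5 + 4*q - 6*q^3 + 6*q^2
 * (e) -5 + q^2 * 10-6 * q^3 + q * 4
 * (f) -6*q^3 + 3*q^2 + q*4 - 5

Adding the polynomials and combining like terms:
(-9 + q^3*(-6) + 3*q^2 + 2*q) + (q^2*7 + 4 + q*2)
= -5 + q^2 * 10-6 * q^3 + q * 4
e) -5 + q^2 * 10-6 * q^3 + q * 4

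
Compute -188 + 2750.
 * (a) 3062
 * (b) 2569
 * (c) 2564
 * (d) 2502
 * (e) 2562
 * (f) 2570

-188 + 2750 = 2562
e) 2562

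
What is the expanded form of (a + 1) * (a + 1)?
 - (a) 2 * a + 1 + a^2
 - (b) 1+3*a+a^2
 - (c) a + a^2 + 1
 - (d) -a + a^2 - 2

Expanding (a + 1) * (a + 1):
= 2 * a + 1 + a^2
a) 2 * a + 1 + a^2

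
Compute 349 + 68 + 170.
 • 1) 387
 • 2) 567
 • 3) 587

First: 349 + 68 = 417
Then: 417 + 170 = 587
3) 587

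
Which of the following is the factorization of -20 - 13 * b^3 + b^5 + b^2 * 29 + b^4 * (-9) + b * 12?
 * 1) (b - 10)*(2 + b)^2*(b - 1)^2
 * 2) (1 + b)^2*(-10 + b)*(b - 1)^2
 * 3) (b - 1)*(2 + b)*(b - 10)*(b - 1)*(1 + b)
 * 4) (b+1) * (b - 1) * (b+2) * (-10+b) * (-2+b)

We need to factor -20 - 13 * b^3 + b^5 + b^2 * 29 + b^4 * (-9) + b * 12.
The factored form is (b - 1)*(2 + b)*(b - 10)*(b - 1)*(1 + b).
3) (b - 1)*(2 + b)*(b - 10)*(b - 1)*(1 + b)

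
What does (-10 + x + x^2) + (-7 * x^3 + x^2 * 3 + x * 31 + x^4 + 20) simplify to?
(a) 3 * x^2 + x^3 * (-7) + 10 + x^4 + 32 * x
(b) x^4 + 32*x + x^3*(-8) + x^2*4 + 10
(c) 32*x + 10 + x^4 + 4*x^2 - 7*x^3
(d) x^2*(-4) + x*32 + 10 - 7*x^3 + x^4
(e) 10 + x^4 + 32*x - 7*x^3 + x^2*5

Adding the polynomials and combining like terms:
(-10 + x + x^2) + (-7*x^3 + x^2*3 + x*31 + x^4 + 20)
= 32*x + 10 + x^4 + 4*x^2 - 7*x^3
c) 32*x + 10 + x^4 + 4*x^2 - 7*x^3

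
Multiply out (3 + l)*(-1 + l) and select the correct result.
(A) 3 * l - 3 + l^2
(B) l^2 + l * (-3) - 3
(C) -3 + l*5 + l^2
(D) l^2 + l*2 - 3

Expanding (3 + l)*(-1 + l):
= l^2 + l*2 - 3
D) l^2 + l*2 - 3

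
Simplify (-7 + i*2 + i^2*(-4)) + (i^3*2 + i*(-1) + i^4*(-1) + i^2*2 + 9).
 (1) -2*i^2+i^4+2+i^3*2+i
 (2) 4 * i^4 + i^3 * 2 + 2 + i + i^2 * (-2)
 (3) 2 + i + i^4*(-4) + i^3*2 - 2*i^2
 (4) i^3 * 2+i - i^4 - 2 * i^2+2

Adding the polynomials and combining like terms:
(-7 + i*2 + i^2*(-4)) + (i^3*2 + i*(-1) + i^4*(-1) + i^2*2 + 9)
= i^3 * 2+i - i^4 - 2 * i^2+2
4) i^3 * 2+i - i^4 - 2 * i^2+2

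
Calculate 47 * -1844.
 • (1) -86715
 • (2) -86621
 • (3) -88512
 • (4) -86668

47 * -1844 = -86668
4) -86668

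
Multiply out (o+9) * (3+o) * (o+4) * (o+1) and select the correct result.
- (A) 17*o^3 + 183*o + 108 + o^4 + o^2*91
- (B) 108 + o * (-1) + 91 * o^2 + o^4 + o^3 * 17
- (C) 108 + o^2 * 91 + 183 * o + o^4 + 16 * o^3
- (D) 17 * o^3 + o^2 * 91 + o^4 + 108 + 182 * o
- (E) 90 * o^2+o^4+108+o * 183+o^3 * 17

Expanding (o+9) * (3+o) * (o+4) * (o+1):
= 17*o^3 + 183*o + 108 + o^4 + o^2*91
A) 17*o^3 + 183*o + 108 + o^4 + o^2*91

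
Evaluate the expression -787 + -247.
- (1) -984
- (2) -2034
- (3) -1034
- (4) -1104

-787 + -247 = -1034
3) -1034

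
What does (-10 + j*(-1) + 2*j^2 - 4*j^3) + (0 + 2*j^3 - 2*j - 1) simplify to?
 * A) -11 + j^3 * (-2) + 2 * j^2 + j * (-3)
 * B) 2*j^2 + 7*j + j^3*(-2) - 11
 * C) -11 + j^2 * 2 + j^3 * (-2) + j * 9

Adding the polynomials and combining like terms:
(-10 + j*(-1) + 2*j^2 - 4*j^3) + (0 + 2*j^3 - 2*j - 1)
= -11 + j^3 * (-2) + 2 * j^2 + j * (-3)
A) -11 + j^3 * (-2) + 2 * j^2 + j * (-3)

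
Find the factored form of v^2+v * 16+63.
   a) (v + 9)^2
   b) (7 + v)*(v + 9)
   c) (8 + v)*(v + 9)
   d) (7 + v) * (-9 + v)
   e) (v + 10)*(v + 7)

We need to factor v^2+v * 16+63.
The factored form is (7 + v)*(v + 9).
b) (7 + v)*(v + 9)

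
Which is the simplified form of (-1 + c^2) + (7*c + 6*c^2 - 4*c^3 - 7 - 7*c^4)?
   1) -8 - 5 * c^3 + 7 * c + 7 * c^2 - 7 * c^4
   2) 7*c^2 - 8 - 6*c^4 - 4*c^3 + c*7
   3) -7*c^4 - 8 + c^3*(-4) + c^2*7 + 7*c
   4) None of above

Adding the polynomials and combining like terms:
(-1 + c^2) + (7*c + 6*c^2 - 4*c^3 - 7 - 7*c^4)
= -7*c^4 - 8 + c^3*(-4) + c^2*7 + 7*c
3) -7*c^4 - 8 + c^3*(-4) + c^2*7 + 7*c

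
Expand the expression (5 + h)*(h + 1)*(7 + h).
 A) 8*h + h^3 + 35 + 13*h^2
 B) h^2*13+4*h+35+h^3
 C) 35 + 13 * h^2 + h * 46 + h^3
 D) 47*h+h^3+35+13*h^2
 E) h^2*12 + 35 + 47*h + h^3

Expanding (5 + h)*(h + 1)*(7 + h):
= 47*h+h^3+35+13*h^2
D) 47*h+h^3+35+13*h^2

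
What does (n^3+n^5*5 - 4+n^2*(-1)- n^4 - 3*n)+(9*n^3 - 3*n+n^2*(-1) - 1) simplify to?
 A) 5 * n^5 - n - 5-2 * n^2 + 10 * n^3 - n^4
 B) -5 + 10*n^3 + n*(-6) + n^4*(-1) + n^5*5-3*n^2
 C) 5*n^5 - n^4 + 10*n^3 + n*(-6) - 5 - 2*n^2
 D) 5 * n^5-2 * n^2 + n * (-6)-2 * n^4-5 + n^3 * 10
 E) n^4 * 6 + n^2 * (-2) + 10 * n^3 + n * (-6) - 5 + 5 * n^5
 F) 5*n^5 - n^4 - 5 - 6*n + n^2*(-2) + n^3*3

Adding the polynomials and combining like terms:
(n^3 + n^5*5 - 4 + n^2*(-1) - n^4 - 3*n) + (9*n^3 - 3*n + n^2*(-1) - 1)
= 5*n^5 - n^4 + 10*n^3 + n*(-6) - 5 - 2*n^2
C) 5*n^5 - n^4 + 10*n^3 + n*(-6) - 5 - 2*n^2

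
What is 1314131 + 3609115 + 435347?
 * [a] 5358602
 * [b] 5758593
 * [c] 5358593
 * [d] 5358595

First: 1314131 + 3609115 = 4923246
Then: 4923246 + 435347 = 5358593
c) 5358593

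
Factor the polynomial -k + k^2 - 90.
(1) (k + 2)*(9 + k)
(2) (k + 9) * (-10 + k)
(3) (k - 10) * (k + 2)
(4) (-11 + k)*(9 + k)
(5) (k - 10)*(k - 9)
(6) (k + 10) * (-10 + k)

We need to factor -k + k^2 - 90.
The factored form is (k + 9) * (-10 + k).
2) (k + 9) * (-10 + k)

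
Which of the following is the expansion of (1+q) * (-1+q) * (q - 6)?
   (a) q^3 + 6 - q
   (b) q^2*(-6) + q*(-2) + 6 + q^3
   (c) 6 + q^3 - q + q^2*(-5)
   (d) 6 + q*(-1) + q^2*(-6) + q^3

Expanding (1+q) * (-1+q) * (q - 6):
= 6 + q*(-1) + q^2*(-6) + q^3
d) 6 + q*(-1) + q^2*(-6) + q^3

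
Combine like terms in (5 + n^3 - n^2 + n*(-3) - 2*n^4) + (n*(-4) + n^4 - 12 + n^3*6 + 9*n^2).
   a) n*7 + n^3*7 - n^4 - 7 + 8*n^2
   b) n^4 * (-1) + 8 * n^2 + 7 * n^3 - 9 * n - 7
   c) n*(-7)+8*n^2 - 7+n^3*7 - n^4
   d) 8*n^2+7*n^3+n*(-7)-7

Adding the polynomials and combining like terms:
(5 + n^3 - n^2 + n*(-3) - 2*n^4) + (n*(-4) + n^4 - 12 + n^3*6 + 9*n^2)
= n*(-7)+8*n^2 - 7+n^3*7 - n^4
c) n*(-7)+8*n^2 - 7+n^3*7 - n^4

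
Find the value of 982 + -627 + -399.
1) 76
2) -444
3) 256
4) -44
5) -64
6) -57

First: 982 + -627 = 355
Then: 355 + -399 = -44
4) -44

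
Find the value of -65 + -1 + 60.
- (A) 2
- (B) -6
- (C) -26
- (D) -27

First: -65 + -1 = -66
Then: -66 + 60 = -6
B) -6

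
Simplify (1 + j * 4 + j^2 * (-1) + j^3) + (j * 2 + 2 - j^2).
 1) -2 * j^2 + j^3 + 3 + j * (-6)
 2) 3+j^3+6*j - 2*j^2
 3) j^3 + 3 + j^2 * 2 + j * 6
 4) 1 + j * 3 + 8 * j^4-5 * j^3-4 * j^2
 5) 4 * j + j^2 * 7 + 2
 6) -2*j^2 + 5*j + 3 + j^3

Adding the polynomials and combining like terms:
(1 + j*4 + j^2*(-1) + j^3) + (j*2 + 2 - j^2)
= 3+j^3+6*j - 2*j^2
2) 3+j^3+6*j - 2*j^2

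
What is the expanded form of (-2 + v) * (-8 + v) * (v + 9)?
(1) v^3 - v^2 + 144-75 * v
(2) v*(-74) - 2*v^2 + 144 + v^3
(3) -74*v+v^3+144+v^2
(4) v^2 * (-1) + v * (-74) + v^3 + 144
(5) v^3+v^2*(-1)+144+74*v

Expanding (-2 + v) * (-8 + v) * (v + 9):
= v^2 * (-1) + v * (-74) + v^3 + 144
4) v^2 * (-1) + v * (-74) + v^3 + 144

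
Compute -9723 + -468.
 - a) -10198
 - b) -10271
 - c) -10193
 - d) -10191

-9723 + -468 = -10191
d) -10191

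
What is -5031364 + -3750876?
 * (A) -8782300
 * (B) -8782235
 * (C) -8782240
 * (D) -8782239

-5031364 + -3750876 = -8782240
C) -8782240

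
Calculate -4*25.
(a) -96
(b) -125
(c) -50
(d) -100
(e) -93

-4 * 25 = -100
d) -100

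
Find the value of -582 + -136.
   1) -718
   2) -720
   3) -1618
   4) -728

-582 + -136 = -718
1) -718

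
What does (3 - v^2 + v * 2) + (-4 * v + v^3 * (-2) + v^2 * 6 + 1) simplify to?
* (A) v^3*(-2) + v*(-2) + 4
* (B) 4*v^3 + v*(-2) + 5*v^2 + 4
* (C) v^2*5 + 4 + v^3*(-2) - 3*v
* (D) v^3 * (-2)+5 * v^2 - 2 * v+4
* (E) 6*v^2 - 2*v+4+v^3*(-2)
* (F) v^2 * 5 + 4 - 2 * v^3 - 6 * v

Adding the polynomials and combining like terms:
(3 - v^2 + v*2) + (-4*v + v^3*(-2) + v^2*6 + 1)
= v^3 * (-2)+5 * v^2 - 2 * v+4
D) v^3 * (-2)+5 * v^2 - 2 * v+4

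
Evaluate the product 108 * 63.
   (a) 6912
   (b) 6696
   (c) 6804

108 * 63 = 6804
c) 6804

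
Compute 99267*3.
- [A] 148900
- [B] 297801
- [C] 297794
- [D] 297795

99267 * 3 = 297801
B) 297801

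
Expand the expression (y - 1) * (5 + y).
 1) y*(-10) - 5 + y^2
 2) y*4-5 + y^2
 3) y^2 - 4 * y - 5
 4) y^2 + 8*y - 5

Expanding (y - 1) * (5 + y):
= y*4-5 + y^2
2) y*4-5 + y^2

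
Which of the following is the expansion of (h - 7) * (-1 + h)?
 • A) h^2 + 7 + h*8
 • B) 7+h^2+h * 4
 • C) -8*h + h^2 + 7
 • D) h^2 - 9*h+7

Expanding (h - 7) * (-1 + h):
= -8*h + h^2 + 7
C) -8*h + h^2 + 7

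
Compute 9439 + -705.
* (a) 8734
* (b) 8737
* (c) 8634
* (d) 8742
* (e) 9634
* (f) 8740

9439 + -705 = 8734
a) 8734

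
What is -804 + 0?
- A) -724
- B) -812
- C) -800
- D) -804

-804 + 0 = -804
D) -804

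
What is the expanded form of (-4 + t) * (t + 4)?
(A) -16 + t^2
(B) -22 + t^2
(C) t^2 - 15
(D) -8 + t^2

Expanding (-4 + t) * (t + 4):
= -16 + t^2
A) -16 + t^2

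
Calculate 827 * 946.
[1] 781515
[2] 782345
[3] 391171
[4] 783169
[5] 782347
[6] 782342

827 * 946 = 782342
6) 782342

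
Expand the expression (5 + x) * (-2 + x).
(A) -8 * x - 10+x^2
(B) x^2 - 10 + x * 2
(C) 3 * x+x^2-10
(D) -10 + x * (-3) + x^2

Expanding (5 + x) * (-2 + x):
= 3 * x+x^2-10
C) 3 * x+x^2-10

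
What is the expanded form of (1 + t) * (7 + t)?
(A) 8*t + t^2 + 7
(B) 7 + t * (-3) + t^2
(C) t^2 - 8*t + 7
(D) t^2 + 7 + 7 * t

Expanding (1 + t) * (7 + t):
= 8*t + t^2 + 7
A) 8*t + t^2 + 7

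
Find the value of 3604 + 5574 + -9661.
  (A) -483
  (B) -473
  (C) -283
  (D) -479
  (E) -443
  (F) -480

First: 3604 + 5574 = 9178
Then: 9178 + -9661 = -483
A) -483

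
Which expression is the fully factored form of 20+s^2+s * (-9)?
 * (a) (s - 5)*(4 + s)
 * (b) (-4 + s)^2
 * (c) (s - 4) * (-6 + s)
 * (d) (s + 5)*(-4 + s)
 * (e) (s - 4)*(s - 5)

We need to factor 20+s^2+s * (-9).
The factored form is (s - 4)*(s - 5).
e) (s - 4)*(s - 5)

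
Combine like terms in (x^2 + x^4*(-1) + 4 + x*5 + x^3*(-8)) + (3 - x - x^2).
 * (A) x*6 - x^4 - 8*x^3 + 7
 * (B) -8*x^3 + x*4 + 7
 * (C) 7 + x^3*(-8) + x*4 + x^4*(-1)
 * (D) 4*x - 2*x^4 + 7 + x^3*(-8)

Adding the polynomials and combining like terms:
(x^2 + x^4*(-1) + 4 + x*5 + x^3*(-8)) + (3 - x - x^2)
= 7 + x^3*(-8) + x*4 + x^4*(-1)
C) 7 + x^3*(-8) + x*4 + x^4*(-1)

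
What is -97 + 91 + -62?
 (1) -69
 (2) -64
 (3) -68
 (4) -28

First: -97 + 91 = -6
Then: -6 + -62 = -68
3) -68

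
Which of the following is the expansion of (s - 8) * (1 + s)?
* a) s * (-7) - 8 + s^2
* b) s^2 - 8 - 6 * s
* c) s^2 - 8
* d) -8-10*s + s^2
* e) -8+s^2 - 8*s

Expanding (s - 8) * (1 + s):
= s * (-7) - 8 + s^2
a) s * (-7) - 8 + s^2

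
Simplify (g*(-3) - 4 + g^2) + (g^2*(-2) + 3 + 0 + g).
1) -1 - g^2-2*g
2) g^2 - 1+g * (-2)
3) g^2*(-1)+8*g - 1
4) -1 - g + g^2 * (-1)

Adding the polynomials and combining like terms:
(g*(-3) - 4 + g^2) + (g^2*(-2) + 3 + 0 + g)
= -1 - g^2-2*g
1) -1 - g^2-2*g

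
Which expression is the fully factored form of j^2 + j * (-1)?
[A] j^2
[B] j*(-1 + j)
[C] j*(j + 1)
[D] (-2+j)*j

We need to factor j^2 + j * (-1).
The factored form is j*(-1 + j).
B) j*(-1 + j)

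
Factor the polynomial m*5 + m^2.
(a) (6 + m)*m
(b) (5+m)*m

We need to factor m*5 + m^2.
The factored form is (5+m)*m.
b) (5+m)*m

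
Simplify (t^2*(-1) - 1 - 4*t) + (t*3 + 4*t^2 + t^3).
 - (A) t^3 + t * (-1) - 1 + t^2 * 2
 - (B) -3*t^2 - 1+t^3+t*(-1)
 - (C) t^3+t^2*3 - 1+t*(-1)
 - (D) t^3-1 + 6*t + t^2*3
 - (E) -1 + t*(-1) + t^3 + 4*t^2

Adding the polynomials and combining like terms:
(t^2*(-1) - 1 - 4*t) + (t*3 + 4*t^2 + t^3)
= t^3+t^2*3 - 1+t*(-1)
C) t^3+t^2*3 - 1+t*(-1)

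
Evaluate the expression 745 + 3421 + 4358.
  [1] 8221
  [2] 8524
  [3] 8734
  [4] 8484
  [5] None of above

First: 745 + 3421 = 4166
Then: 4166 + 4358 = 8524
2) 8524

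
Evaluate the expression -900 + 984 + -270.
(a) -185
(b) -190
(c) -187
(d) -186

First: -900 + 984 = 84
Then: 84 + -270 = -186
d) -186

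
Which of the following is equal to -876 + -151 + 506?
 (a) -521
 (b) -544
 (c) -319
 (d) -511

First: -876 + -151 = -1027
Then: -1027 + 506 = -521
a) -521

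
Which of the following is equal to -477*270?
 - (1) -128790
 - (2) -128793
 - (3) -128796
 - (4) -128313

-477 * 270 = -128790
1) -128790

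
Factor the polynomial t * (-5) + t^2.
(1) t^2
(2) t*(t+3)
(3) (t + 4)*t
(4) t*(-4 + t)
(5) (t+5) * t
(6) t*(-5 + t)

We need to factor t * (-5) + t^2.
The factored form is t*(-5 + t).
6) t*(-5 + t)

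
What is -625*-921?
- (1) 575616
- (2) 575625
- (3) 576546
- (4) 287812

-625 * -921 = 575625
2) 575625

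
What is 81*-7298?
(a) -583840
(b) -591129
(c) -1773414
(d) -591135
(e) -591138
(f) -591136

81 * -7298 = -591138
e) -591138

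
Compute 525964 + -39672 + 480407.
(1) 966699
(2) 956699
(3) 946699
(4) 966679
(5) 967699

First: 525964 + -39672 = 486292
Then: 486292 + 480407 = 966699
1) 966699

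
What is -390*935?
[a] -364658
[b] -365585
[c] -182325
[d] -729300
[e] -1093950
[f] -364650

-390 * 935 = -364650
f) -364650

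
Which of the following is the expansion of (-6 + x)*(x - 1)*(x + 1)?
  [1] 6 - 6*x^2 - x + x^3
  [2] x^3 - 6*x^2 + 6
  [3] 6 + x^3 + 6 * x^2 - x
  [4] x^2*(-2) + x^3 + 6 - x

Expanding (-6 + x)*(x - 1)*(x + 1):
= 6 - 6*x^2 - x + x^3
1) 6 - 6*x^2 - x + x^3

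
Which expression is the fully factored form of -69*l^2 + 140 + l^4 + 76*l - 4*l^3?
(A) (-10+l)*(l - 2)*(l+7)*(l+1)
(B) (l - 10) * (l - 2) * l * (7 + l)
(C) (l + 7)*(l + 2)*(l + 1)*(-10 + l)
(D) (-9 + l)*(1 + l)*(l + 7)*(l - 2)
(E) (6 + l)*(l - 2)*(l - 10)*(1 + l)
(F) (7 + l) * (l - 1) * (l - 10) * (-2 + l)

We need to factor -69*l^2 + 140 + l^4 + 76*l - 4*l^3.
The factored form is (-10+l)*(l - 2)*(l+7)*(l+1).
A) (-10+l)*(l - 2)*(l+7)*(l+1)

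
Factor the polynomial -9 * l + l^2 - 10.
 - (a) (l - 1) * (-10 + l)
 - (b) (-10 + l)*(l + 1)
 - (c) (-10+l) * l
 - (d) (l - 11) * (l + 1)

We need to factor -9 * l + l^2 - 10.
The factored form is (-10 + l)*(l + 1).
b) (-10 + l)*(l + 1)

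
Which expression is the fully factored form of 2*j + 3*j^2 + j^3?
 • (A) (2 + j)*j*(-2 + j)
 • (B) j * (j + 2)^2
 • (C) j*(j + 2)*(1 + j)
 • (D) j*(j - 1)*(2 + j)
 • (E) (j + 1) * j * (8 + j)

We need to factor 2*j + 3*j^2 + j^3.
The factored form is j*(j + 2)*(1 + j).
C) j*(j + 2)*(1 + j)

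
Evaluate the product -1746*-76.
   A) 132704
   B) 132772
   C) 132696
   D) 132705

-1746 * -76 = 132696
C) 132696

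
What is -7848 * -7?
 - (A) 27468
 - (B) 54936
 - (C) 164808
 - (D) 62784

-7848 * -7 = 54936
B) 54936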